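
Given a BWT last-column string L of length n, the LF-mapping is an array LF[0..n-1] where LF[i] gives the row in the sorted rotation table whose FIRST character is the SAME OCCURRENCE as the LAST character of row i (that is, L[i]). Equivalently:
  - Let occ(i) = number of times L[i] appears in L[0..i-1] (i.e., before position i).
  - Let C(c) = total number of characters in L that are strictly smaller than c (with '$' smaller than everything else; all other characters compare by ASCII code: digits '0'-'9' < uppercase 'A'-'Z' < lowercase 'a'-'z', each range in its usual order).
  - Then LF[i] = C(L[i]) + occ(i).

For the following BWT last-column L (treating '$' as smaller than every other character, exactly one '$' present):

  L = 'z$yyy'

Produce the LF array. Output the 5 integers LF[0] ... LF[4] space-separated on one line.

Answer: 4 0 1 2 3

Derivation:
Char counts: '$':1, 'y':3, 'z':1
C (first-col start): C('$')=0, C('y')=1, C('z')=4
L[0]='z': occ=0, LF[0]=C('z')+0=4+0=4
L[1]='$': occ=0, LF[1]=C('$')+0=0+0=0
L[2]='y': occ=0, LF[2]=C('y')+0=1+0=1
L[3]='y': occ=1, LF[3]=C('y')+1=1+1=2
L[4]='y': occ=2, LF[4]=C('y')+2=1+2=3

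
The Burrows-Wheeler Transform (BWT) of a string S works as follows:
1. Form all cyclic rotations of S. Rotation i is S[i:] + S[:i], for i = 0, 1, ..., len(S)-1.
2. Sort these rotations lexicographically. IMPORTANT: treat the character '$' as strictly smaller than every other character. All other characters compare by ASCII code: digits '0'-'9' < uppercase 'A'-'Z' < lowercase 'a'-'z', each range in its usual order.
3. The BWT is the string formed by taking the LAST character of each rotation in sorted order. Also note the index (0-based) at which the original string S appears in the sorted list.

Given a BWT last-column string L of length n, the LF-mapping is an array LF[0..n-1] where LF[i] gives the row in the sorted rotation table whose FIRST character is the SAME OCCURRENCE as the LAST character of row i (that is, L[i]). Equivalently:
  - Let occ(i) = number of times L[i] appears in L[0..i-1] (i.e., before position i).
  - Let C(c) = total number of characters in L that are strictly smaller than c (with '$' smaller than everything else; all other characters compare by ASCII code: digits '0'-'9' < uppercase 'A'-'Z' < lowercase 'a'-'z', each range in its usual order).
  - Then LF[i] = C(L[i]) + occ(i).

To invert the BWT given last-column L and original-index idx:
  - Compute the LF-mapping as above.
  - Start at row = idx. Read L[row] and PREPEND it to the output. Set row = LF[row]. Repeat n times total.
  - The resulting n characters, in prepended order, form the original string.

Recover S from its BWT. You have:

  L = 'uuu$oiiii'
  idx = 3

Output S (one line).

Answer: iuioiuiu$

Derivation:
LF mapping: 6 7 8 0 5 1 2 3 4
Walk LF starting at row 3, prepending L[row]:
  step 1: row=3, L[3]='$', prepend. Next row=LF[3]=0
  step 2: row=0, L[0]='u', prepend. Next row=LF[0]=6
  step 3: row=6, L[6]='i', prepend. Next row=LF[6]=2
  step 4: row=2, L[2]='u', prepend. Next row=LF[2]=8
  step 5: row=8, L[8]='i', prepend. Next row=LF[8]=4
  step 6: row=4, L[4]='o', prepend. Next row=LF[4]=5
  step 7: row=5, L[5]='i', prepend. Next row=LF[5]=1
  step 8: row=1, L[1]='u', prepend. Next row=LF[1]=7
  step 9: row=7, L[7]='i', prepend. Next row=LF[7]=3
Reversed output: iuioiuiu$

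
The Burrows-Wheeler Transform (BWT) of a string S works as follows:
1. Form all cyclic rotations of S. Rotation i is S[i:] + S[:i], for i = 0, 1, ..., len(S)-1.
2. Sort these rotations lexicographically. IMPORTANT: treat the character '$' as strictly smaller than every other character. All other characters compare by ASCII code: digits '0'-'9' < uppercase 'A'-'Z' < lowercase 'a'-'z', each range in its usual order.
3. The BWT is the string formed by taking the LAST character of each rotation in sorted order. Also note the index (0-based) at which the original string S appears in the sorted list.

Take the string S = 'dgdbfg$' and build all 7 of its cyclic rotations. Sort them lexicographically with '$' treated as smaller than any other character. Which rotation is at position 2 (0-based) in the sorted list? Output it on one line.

All 7 rotations (rotation i = S[i:]+S[:i]):
  rot[0] = dgdbfg$
  rot[1] = gdbfg$d
  rot[2] = dbfg$dg
  rot[3] = bfg$dgd
  rot[4] = fg$dgdb
  rot[5] = g$dgdbf
  rot[6] = $dgdbfg
Sorted (with $ < everything):
  sorted[0] = $dgdbfg
  sorted[1] = bfg$dgd
  sorted[2] = dbfg$dg
  sorted[3] = dgdbfg$
  sorted[4] = fg$dgdb
  sorted[5] = g$dgdbf
  sorted[6] = gdbfg$d
sorted[2] = dbfg$dg

Answer: dbfg$dg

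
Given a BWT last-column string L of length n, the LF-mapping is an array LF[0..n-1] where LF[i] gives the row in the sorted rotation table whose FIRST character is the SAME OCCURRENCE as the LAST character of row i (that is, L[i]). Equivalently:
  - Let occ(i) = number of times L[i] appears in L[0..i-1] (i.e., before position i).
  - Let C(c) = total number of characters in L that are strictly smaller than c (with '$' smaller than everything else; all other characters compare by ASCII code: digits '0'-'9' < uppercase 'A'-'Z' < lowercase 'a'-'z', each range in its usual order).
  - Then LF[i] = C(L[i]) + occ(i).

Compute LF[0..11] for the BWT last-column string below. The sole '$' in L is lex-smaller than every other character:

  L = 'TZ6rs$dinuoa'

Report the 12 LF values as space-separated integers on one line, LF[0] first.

Char counts: '$':1, '6':1, 'T':1, 'Z':1, 'a':1, 'd':1, 'i':1, 'n':1, 'o':1, 'r':1, 's':1, 'u':1
C (first-col start): C('$')=0, C('6')=1, C('T')=2, C('Z')=3, C('a')=4, C('d')=5, C('i')=6, C('n')=7, C('o')=8, C('r')=9, C('s')=10, C('u')=11
L[0]='T': occ=0, LF[0]=C('T')+0=2+0=2
L[1]='Z': occ=0, LF[1]=C('Z')+0=3+0=3
L[2]='6': occ=0, LF[2]=C('6')+0=1+0=1
L[3]='r': occ=0, LF[3]=C('r')+0=9+0=9
L[4]='s': occ=0, LF[4]=C('s')+0=10+0=10
L[5]='$': occ=0, LF[5]=C('$')+0=0+0=0
L[6]='d': occ=0, LF[6]=C('d')+0=5+0=5
L[7]='i': occ=0, LF[7]=C('i')+0=6+0=6
L[8]='n': occ=0, LF[8]=C('n')+0=7+0=7
L[9]='u': occ=0, LF[9]=C('u')+0=11+0=11
L[10]='o': occ=0, LF[10]=C('o')+0=8+0=8
L[11]='a': occ=0, LF[11]=C('a')+0=4+0=4

Answer: 2 3 1 9 10 0 5 6 7 11 8 4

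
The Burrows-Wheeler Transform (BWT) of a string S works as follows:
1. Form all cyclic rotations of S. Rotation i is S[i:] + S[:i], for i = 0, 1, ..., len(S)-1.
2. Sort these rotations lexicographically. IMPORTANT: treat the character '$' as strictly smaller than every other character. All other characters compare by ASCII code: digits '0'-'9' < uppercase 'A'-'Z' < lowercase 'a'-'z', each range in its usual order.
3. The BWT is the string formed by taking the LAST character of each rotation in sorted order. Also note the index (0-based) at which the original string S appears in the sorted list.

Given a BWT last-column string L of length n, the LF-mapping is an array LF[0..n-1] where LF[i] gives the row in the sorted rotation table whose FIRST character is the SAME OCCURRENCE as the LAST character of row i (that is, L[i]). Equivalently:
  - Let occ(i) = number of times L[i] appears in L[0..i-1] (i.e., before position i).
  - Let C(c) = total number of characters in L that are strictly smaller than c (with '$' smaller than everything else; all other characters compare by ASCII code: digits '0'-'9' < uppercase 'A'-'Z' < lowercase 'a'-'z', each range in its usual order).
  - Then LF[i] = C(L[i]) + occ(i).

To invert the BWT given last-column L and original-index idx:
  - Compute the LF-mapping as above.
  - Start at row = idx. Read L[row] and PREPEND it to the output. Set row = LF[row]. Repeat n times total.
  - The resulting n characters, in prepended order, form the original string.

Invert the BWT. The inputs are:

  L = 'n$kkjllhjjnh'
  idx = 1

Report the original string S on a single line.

Answer: hkjjljlkhnn$

Derivation:
LF mapping: 10 0 6 7 3 8 9 1 4 5 11 2
Walk LF starting at row 1, prepending L[row]:
  step 1: row=1, L[1]='$', prepend. Next row=LF[1]=0
  step 2: row=0, L[0]='n', prepend. Next row=LF[0]=10
  step 3: row=10, L[10]='n', prepend. Next row=LF[10]=11
  step 4: row=11, L[11]='h', prepend. Next row=LF[11]=2
  step 5: row=2, L[2]='k', prepend. Next row=LF[2]=6
  step 6: row=6, L[6]='l', prepend. Next row=LF[6]=9
  step 7: row=9, L[9]='j', prepend. Next row=LF[9]=5
  step 8: row=5, L[5]='l', prepend. Next row=LF[5]=8
  step 9: row=8, L[8]='j', prepend. Next row=LF[8]=4
  step 10: row=4, L[4]='j', prepend. Next row=LF[4]=3
  step 11: row=3, L[3]='k', prepend. Next row=LF[3]=7
  step 12: row=7, L[7]='h', prepend. Next row=LF[7]=1
Reversed output: hkjjljlkhnn$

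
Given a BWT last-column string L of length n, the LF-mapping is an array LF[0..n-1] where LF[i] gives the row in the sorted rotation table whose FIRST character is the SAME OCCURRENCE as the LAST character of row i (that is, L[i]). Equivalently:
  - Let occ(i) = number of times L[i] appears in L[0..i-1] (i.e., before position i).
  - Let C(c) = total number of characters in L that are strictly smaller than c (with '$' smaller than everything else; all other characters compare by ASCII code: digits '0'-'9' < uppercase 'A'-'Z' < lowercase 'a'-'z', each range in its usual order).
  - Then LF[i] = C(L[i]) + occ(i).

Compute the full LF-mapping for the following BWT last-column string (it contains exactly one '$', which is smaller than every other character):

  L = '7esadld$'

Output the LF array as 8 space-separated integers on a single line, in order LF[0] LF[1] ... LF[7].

Answer: 1 5 7 2 3 6 4 0

Derivation:
Char counts: '$':1, '7':1, 'a':1, 'd':2, 'e':1, 'l':1, 's':1
C (first-col start): C('$')=0, C('7')=1, C('a')=2, C('d')=3, C('e')=5, C('l')=6, C('s')=7
L[0]='7': occ=0, LF[0]=C('7')+0=1+0=1
L[1]='e': occ=0, LF[1]=C('e')+0=5+0=5
L[2]='s': occ=0, LF[2]=C('s')+0=7+0=7
L[3]='a': occ=0, LF[3]=C('a')+0=2+0=2
L[4]='d': occ=0, LF[4]=C('d')+0=3+0=3
L[5]='l': occ=0, LF[5]=C('l')+0=6+0=6
L[6]='d': occ=1, LF[6]=C('d')+1=3+1=4
L[7]='$': occ=0, LF[7]=C('$')+0=0+0=0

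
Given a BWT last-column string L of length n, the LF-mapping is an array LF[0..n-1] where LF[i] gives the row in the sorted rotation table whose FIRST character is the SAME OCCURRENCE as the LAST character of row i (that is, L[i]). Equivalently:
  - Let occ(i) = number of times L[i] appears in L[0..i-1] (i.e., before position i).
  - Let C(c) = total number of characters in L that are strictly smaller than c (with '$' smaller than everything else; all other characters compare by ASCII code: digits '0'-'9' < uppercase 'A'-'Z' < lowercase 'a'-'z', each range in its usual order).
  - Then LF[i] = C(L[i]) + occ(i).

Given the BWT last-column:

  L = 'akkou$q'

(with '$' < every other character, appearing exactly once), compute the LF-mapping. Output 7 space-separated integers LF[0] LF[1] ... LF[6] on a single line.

Char counts: '$':1, 'a':1, 'k':2, 'o':1, 'q':1, 'u':1
C (first-col start): C('$')=0, C('a')=1, C('k')=2, C('o')=4, C('q')=5, C('u')=6
L[0]='a': occ=0, LF[0]=C('a')+0=1+0=1
L[1]='k': occ=0, LF[1]=C('k')+0=2+0=2
L[2]='k': occ=1, LF[2]=C('k')+1=2+1=3
L[3]='o': occ=0, LF[3]=C('o')+0=4+0=4
L[4]='u': occ=0, LF[4]=C('u')+0=6+0=6
L[5]='$': occ=0, LF[5]=C('$')+0=0+0=0
L[6]='q': occ=0, LF[6]=C('q')+0=5+0=5

Answer: 1 2 3 4 6 0 5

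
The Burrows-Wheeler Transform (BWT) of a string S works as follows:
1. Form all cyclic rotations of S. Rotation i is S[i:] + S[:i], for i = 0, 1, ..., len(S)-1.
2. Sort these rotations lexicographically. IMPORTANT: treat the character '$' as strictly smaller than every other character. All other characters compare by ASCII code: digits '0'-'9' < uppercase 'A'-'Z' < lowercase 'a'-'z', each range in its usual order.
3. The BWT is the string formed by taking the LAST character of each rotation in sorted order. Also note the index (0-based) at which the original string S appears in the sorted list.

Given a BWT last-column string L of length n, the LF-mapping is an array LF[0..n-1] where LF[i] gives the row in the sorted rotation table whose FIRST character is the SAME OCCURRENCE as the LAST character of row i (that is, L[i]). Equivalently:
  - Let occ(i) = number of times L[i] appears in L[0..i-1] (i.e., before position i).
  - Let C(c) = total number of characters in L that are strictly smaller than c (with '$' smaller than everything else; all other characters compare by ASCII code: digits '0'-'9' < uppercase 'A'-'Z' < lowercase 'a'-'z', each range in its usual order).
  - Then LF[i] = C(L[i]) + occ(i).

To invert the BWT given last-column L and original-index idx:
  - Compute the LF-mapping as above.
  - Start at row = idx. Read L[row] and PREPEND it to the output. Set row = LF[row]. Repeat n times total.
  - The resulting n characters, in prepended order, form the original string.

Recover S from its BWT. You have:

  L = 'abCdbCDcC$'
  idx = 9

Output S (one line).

Answer: dCcbDbCCa$

Derivation:
LF mapping: 5 6 1 9 7 2 4 8 3 0
Walk LF starting at row 9, prepending L[row]:
  step 1: row=9, L[9]='$', prepend. Next row=LF[9]=0
  step 2: row=0, L[0]='a', prepend. Next row=LF[0]=5
  step 3: row=5, L[5]='C', prepend. Next row=LF[5]=2
  step 4: row=2, L[2]='C', prepend. Next row=LF[2]=1
  step 5: row=1, L[1]='b', prepend. Next row=LF[1]=6
  step 6: row=6, L[6]='D', prepend. Next row=LF[6]=4
  step 7: row=4, L[4]='b', prepend. Next row=LF[4]=7
  step 8: row=7, L[7]='c', prepend. Next row=LF[7]=8
  step 9: row=8, L[8]='C', prepend. Next row=LF[8]=3
  step 10: row=3, L[3]='d', prepend. Next row=LF[3]=9
Reversed output: dCcbDbCCa$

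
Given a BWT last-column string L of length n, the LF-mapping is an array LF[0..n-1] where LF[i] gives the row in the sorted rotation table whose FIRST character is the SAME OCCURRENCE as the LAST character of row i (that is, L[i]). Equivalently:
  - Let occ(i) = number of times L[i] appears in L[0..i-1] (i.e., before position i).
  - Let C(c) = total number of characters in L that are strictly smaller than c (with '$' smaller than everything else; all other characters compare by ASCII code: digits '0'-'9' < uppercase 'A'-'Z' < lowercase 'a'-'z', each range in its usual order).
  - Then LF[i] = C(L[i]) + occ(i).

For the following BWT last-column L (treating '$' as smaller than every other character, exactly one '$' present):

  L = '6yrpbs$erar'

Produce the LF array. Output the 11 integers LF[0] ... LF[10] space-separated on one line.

Char counts: '$':1, '6':1, 'a':1, 'b':1, 'e':1, 'p':1, 'r':3, 's':1, 'y':1
C (first-col start): C('$')=0, C('6')=1, C('a')=2, C('b')=3, C('e')=4, C('p')=5, C('r')=6, C('s')=9, C('y')=10
L[0]='6': occ=0, LF[0]=C('6')+0=1+0=1
L[1]='y': occ=0, LF[1]=C('y')+0=10+0=10
L[2]='r': occ=0, LF[2]=C('r')+0=6+0=6
L[3]='p': occ=0, LF[3]=C('p')+0=5+0=5
L[4]='b': occ=0, LF[4]=C('b')+0=3+0=3
L[5]='s': occ=0, LF[5]=C('s')+0=9+0=9
L[6]='$': occ=0, LF[6]=C('$')+0=0+0=0
L[7]='e': occ=0, LF[7]=C('e')+0=4+0=4
L[8]='r': occ=1, LF[8]=C('r')+1=6+1=7
L[9]='a': occ=0, LF[9]=C('a')+0=2+0=2
L[10]='r': occ=2, LF[10]=C('r')+2=6+2=8

Answer: 1 10 6 5 3 9 0 4 7 2 8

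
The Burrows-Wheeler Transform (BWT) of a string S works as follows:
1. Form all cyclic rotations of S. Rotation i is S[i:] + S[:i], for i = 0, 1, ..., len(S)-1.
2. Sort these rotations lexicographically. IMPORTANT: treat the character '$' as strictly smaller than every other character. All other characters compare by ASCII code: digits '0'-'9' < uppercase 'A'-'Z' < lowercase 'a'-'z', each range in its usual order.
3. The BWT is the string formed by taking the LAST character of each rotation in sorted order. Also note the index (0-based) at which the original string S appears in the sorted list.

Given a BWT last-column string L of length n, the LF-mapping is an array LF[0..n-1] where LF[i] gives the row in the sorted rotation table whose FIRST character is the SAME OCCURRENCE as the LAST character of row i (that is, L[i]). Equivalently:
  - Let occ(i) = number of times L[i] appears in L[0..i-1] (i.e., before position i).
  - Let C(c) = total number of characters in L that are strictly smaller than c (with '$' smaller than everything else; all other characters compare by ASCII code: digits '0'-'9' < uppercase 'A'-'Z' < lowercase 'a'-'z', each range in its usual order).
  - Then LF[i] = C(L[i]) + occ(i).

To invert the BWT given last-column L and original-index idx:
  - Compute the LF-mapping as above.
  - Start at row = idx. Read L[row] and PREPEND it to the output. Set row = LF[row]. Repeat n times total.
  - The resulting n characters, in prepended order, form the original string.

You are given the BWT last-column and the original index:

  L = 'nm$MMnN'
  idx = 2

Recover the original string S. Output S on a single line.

Answer: MmMNnn$

Derivation:
LF mapping: 5 4 0 1 2 6 3
Walk LF starting at row 2, prepending L[row]:
  step 1: row=2, L[2]='$', prepend. Next row=LF[2]=0
  step 2: row=0, L[0]='n', prepend. Next row=LF[0]=5
  step 3: row=5, L[5]='n', prepend. Next row=LF[5]=6
  step 4: row=6, L[6]='N', prepend. Next row=LF[6]=3
  step 5: row=3, L[3]='M', prepend. Next row=LF[3]=1
  step 6: row=1, L[1]='m', prepend. Next row=LF[1]=4
  step 7: row=4, L[4]='M', prepend. Next row=LF[4]=2
Reversed output: MmMNnn$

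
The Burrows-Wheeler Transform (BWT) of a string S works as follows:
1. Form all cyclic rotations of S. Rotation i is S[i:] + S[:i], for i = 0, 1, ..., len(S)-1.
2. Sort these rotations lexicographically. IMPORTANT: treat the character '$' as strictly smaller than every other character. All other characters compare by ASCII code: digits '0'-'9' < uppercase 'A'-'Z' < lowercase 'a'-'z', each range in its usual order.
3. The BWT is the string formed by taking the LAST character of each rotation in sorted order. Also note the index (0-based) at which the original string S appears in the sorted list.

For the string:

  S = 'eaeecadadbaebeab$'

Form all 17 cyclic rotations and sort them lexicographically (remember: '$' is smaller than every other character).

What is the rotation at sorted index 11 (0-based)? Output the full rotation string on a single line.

All 17 rotations (rotation i = S[i:]+S[:i]):
  rot[0] = eaeecadadbaebeab$
  rot[1] = aeecadadbaebeab$e
  rot[2] = eecadadbaebeab$ea
  rot[3] = ecadadbaebeab$eae
  rot[4] = cadadbaebeab$eaee
  rot[5] = adadbaebeab$eaeec
  rot[6] = dadbaebeab$eaeeca
  rot[7] = adbaebeab$eaeecad
  rot[8] = dbaebeab$eaeecada
  rot[9] = baebeab$eaeecadad
  rot[10] = aebeab$eaeecadadb
  rot[11] = ebeab$eaeecadadba
  rot[12] = beab$eaeecadadbae
  rot[13] = eab$eaeecadadbaeb
  rot[14] = ab$eaeecadadbaebe
  rot[15] = b$eaeecadadbaebea
  rot[16] = $eaeecadadbaebeab
Sorted (with $ < everything):
  sorted[0] = $eaeecadadbaebeab
  sorted[1] = ab$eaeecadadbaebe
  sorted[2] = adadbaebeab$eaeec
  sorted[3] = adbaebeab$eaeecad
  sorted[4] = aebeab$eaeecadadb
  sorted[5] = aeecadadbaebeab$e
  sorted[6] = b$eaeecadadbaebea
  sorted[7] = baebeab$eaeecadad
  sorted[8] = beab$eaeecadadbae
  sorted[9] = cadadbaebeab$eaee
  sorted[10] = dadbaebeab$eaeeca
  sorted[11] = dbaebeab$eaeecada
  sorted[12] = eab$eaeecadadbaeb
  sorted[13] = eaeecadadbaebeab$
  sorted[14] = ebeab$eaeecadadba
  sorted[15] = ecadadbaebeab$eae
  sorted[16] = eecadadbaebeab$ea
sorted[11] = dbaebeab$eaeecada

Answer: dbaebeab$eaeecada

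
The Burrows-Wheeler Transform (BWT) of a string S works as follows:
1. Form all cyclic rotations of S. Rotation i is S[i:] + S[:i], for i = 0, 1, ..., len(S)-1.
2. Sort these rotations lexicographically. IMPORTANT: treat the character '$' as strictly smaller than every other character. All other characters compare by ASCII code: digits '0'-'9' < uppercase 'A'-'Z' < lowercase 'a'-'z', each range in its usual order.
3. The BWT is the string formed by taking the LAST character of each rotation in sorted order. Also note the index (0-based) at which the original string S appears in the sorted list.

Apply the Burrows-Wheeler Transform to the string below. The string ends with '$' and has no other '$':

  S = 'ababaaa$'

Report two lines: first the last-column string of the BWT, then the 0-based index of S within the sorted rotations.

All 8 rotations (rotation i = S[i:]+S[:i]):
  rot[0] = ababaaa$
  rot[1] = babaaa$a
  rot[2] = abaaa$ab
  rot[3] = baaa$aba
  rot[4] = aaa$abab
  rot[5] = aa$ababa
  rot[6] = a$ababaa
  rot[7] = $ababaaa
Sorted (with $ < everything):
  sorted[0] = $ababaaa  (last char: 'a')
  sorted[1] = a$ababaa  (last char: 'a')
  sorted[2] = aa$ababa  (last char: 'a')
  sorted[3] = aaa$abab  (last char: 'b')
  sorted[4] = abaaa$ab  (last char: 'b')
  sorted[5] = ababaaa$  (last char: '$')
  sorted[6] = baaa$aba  (last char: 'a')
  sorted[7] = babaaa$a  (last char: 'a')
Last column: aaabb$aa
Original string S is at sorted index 5

Answer: aaabb$aa
5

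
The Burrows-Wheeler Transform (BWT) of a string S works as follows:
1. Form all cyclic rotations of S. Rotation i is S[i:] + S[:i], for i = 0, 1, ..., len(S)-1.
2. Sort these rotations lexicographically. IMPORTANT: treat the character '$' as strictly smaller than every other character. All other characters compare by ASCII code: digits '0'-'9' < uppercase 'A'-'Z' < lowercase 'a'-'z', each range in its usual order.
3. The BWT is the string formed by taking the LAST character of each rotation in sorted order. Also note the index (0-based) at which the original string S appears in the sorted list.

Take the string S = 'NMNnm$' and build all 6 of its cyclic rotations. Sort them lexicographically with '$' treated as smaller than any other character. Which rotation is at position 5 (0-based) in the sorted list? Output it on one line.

Answer: nm$NMN

Derivation:
All 6 rotations (rotation i = S[i:]+S[:i]):
  rot[0] = NMNnm$
  rot[1] = MNnm$N
  rot[2] = Nnm$NM
  rot[3] = nm$NMN
  rot[4] = m$NMNn
  rot[5] = $NMNnm
Sorted (with $ < everything):
  sorted[0] = $NMNnm
  sorted[1] = MNnm$N
  sorted[2] = NMNnm$
  sorted[3] = Nnm$NM
  sorted[4] = m$NMNn
  sorted[5] = nm$NMN
sorted[5] = nm$NMN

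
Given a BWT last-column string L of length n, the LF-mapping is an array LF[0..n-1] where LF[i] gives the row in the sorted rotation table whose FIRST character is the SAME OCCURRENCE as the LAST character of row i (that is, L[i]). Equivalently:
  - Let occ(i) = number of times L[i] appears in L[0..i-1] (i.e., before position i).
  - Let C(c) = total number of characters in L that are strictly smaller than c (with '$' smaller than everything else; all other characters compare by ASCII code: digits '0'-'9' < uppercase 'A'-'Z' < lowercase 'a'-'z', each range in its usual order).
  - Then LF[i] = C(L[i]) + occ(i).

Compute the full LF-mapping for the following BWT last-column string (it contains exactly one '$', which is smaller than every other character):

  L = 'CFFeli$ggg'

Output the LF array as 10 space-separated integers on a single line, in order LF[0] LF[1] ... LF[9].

Answer: 1 2 3 4 9 8 0 5 6 7

Derivation:
Char counts: '$':1, 'C':1, 'F':2, 'e':1, 'g':3, 'i':1, 'l':1
C (first-col start): C('$')=0, C('C')=1, C('F')=2, C('e')=4, C('g')=5, C('i')=8, C('l')=9
L[0]='C': occ=0, LF[0]=C('C')+0=1+0=1
L[1]='F': occ=0, LF[1]=C('F')+0=2+0=2
L[2]='F': occ=1, LF[2]=C('F')+1=2+1=3
L[3]='e': occ=0, LF[3]=C('e')+0=4+0=4
L[4]='l': occ=0, LF[4]=C('l')+0=9+0=9
L[5]='i': occ=0, LF[5]=C('i')+0=8+0=8
L[6]='$': occ=0, LF[6]=C('$')+0=0+0=0
L[7]='g': occ=0, LF[7]=C('g')+0=5+0=5
L[8]='g': occ=1, LF[8]=C('g')+1=5+1=6
L[9]='g': occ=2, LF[9]=C('g')+2=5+2=7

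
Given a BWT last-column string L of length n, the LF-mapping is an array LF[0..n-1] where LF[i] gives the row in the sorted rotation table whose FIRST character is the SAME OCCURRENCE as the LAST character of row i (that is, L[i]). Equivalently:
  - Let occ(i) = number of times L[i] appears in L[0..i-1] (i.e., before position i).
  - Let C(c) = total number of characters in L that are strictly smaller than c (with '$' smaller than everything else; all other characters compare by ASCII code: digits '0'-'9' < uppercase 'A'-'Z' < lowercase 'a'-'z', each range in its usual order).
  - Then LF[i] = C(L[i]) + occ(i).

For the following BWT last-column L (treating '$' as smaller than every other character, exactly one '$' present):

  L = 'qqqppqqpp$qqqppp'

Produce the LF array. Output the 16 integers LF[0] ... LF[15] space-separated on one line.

Answer: 8 9 10 1 2 11 12 3 4 0 13 14 15 5 6 7

Derivation:
Char counts: '$':1, 'p':7, 'q':8
C (first-col start): C('$')=0, C('p')=1, C('q')=8
L[0]='q': occ=0, LF[0]=C('q')+0=8+0=8
L[1]='q': occ=1, LF[1]=C('q')+1=8+1=9
L[2]='q': occ=2, LF[2]=C('q')+2=8+2=10
L[3]='p': occ=0, LF[3]=C('p')+0=1+0=1
L[4]='p': occ=1, LF[4]=C('p')+1=1+1=2
L[5]='q': occ=3, LF[5]=C('q')+3=8+3=11
L[6]='q': occ=4, LF[6]=C('q')+4=8+4=12
L[7]='p': occ=2, LF[7]=C('p')+2=1+2=3
L[8]='p': occ=3, LF[8]=C('p')+3=1+3=4
L[9]='$': occ=0, LF[9]=C('$')+0=0+0=0
L[10]='q': occ=5, LF[10]=C('q')+5=8+5=13
L[11]='q': occ=6, LF[11]=C('q')+6=8+6=14
L[12]='q': occ=7, LF[12]=C('q')+7=8+7=15
L[13]='p': occ=4, LF[13]=C('p')+4=1+4=5
L[14]='p': occ=5, LF[14]=C('p')+5=1+5=6
L[15]='p': occ=6, LF[15]=C('p')+6=1+6=7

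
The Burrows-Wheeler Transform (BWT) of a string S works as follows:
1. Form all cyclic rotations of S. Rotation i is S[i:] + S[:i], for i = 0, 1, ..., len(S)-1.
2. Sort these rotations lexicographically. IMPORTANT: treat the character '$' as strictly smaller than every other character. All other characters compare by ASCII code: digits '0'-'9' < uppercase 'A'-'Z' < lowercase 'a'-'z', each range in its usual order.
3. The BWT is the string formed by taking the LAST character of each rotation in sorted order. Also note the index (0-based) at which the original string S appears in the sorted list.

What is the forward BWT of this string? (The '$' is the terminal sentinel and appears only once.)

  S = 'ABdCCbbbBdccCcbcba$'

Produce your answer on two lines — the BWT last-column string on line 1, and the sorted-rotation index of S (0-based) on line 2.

All 19 rotations (rotation i = S[i:]+S[:i]):
  rot[0] = ABdCCbbbBdccCcbcba$
  rot[1] = BdCCbbbBdccCcbcba$A
  rot[2] = dCCbbbBdccCcbcba$AB
  rot[3] = CCbbbBdccCcbcba$ABd
  rot[4] = CbbbBdccCcbcba$ABdC
  rot[5] = bbbBdccCcbcba$ABdCC
  rot[6] = bbBdccCcbcba$ABdCCb
  rot[7] = bBdccCcbcba$ABdCCbb
  rot[8] = BdccCcbcba$ABdCCbbb
  rot[9] = dccCcbcba$ABdCCbbbB
  rot[10] = ccCcbcba$ABdCCbbbBd
  rot[11] = cCcbcba$ABdCCbbbBdc
  rot[12] = Ccbcba$ABdCCbbbBdcc
  rot[13] = cbcba$ABdCCbbbBdccC
  rot[14] = bcba$ABdCCbbbBdccCc
  rot[15] = cba$ABdCCbbbBdccCcb
  rot[16] = ba$ABdCCbbbBdccCcbc
  rot[17] = a$ABdCCbbbBdccCcbcb
  rot[18] = $ABdCCbbbBdccCcbcba
Sorted (with $ < everything):
  sorted[0] = $ABdCCbbbBdccCcbcba  (last char: 'a')
  sorted[1] = ABdCCbbbBdccCcbcba$  (last char: '$')
  sorted[2] = BdCCbbbBdccCcbcba$A  (last char: 'A')
  sorted[3] = BdccCcbcba$ABdCCbbb  (last char: 'b')
  sorted[4] = CCbbbBdccCcbcba$ABd  (last char: 'd')
  sorted[5] = CbbbBdccCcbcba$ABdC  (last char: 'C')
  sorted[6] = Ccbcba$ABdCCbbbBdcc  (last char: 'c')
  sorted[7] = a$ABdCCbbbBdccCcbcb  (last char: 'b')
  sorted[8] = bBdccCcbcba$ABdCCbb  (last char: 'b')
  sorted[9] = ba$ABdCCbbbBdccCcbc  (last char: 'c')
  sorted[10] = bbBdccCcbcba$ABdCCb  (last char: 'b')
  sorted[11] = bbbBdccCcbcba$ABdCC  (last char: 'C')
  sorted[12] = bcba$ABdCCbbbBdccCc  (last char: 'c')
  sorted[13] = cCcbcba$ABdCCbbbBdc  (last char: 'c')
  sorted[14] = cba$ABdCCbbbBdccCcb  (last char: 'b')
  sorted[15] = cbcba$ABdCCbbbBdccC  (last char: 'C')
  sorted[16] = ccCcbcba$ABdCCbbbBd  (last char: 'd')
  sorted[17] = dCCbbbBdccCcbcba$AB  (last char: 'B')
  sorted[18] = dccCcbcba$ABdCCbbbB  (last char: 'B')
Last column: a$AbdCcbbcbCccbCdBB
Original string S is at sorted index 1

Answer: a$AbdCcbbcbCccbCdBB
1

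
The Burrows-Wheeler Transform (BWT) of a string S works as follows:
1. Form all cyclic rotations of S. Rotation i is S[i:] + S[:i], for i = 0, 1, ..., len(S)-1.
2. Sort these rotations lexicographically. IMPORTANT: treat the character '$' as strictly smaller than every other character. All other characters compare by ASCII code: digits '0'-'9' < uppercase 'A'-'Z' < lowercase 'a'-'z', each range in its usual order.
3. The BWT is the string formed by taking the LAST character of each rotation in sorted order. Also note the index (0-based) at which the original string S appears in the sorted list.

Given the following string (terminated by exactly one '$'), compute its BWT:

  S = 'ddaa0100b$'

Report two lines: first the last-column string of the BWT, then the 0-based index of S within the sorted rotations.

Answer: b1a00ad0d$
9

Derivation:
All 10 rotations (rotation i = S[i:]+S[:i]):
  rot[0] = ddaa0100b$
  rot[1] = daa0100b$d
  rot[2] = aa0100b$dd
  rot[3] = a0100b$dda
  rot[4] = 0100b$ddaa
  rot[5] = 100b$ddaa0
  rot[6] = 00b$ddaa01
  rot[7] = 0b$ddaa010
  rot[8] = b$ddaa0100
  rot[9] = $ddaa0100b
Sorted (with $ < everything):
  sorted[0] = $ddaa0100b  (last char: 'b')
  sorted[1] = 00b$ddaa01  (last char: '1')
  sorted[2] = 0100b$ddaa  (last char: 'a')
  sorted[3] = 0b$ddaa010  (last char: '0')
  sorted[4] = 100b$ddaa0  (last char: '0')
  sorted[5] = a0100b$dda  (last char: 'a')
  sorted[6] = aa0100b$dd  (last char: 'd')
  sorted[7] = b$ddaa0100  (last char: '0')
  sorted[8] = daa0100b$d  (last char: 'd')
  sorted[9] = ddaa0100b$  (last char: '$')
Last column: b1a00ad0d$
Original string S is at sorted index 9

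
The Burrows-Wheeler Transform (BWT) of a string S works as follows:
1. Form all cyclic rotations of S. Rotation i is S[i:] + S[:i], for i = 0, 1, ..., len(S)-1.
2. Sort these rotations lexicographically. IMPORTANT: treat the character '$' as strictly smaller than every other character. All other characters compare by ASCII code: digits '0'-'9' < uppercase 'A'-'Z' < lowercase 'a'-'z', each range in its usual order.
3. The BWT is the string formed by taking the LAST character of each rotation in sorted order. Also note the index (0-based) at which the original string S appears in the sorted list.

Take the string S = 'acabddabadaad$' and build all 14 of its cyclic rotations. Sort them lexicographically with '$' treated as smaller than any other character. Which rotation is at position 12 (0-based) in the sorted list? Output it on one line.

Answer: dabadaad$acabd

Derivation:
All 14 rotations (rotation i = S[i:]+S[:i]):
  rot[0] = acabddabadaad$
  rot[1] = cabddabadaad$a
  rot[2] = abddabadaad$ac
  rot[3] = bddabadaad$aca
  rot[4] = ddabadaad$acab
  rot[5] = dabadaad$acabd
  rot[6] = abadaad$acabdd
  rot[7] = badaad$acabdda
  rot[8] = adaad$acabddab
  rot[9] = daad$acabddaba
  rot[10] = aad$acabddabad
  rot[11] = ad$acabddabada
  rot[12] = d$acabddabadaa
  rot[13] = $acabddabadaad
Sorted (with $ < everything):
  sorted[0] = $acabddabadaad
  sorted[1] = aad$acabddabad
  sorted[2] = abadaad$acabdd
  sorted[3] = abddabadaad$ac
  sorted[4] = acabddabadaad$
  sorted[5] = ad$acabddabada
  sorted[6] = adaad$acabddab
  sorted[7] = badaad$acabdda
  sorted[8] = bddabadaad$aca
  sorted[9] = cabddabadaad$a
  sorted[10] = d$acabddabadaa
  sorted[11] = daad$acabddaba
  sorted[12] = dabadaad$acabd
  sorted[13] = ddabadaad$acab
sorted[12] = dabadaad$acabd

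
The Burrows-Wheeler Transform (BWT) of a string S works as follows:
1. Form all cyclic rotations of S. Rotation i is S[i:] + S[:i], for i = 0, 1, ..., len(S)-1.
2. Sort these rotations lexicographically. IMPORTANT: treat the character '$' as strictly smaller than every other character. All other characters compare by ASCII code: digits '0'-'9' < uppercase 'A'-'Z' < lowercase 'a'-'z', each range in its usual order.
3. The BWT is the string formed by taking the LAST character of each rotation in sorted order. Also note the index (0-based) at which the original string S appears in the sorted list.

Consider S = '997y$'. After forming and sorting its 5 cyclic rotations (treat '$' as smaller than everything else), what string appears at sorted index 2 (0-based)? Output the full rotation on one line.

All 5 rotations (rotation i = S[i:]+S[:i]):
  rot[0] = 997y$
  rot[1] = 97y$9
  rot[2] = 7y$99
  rot[3] = y$997
  rot[4] = $997y
Sorted (with $ < everything):
  sorted[0] = $997y
  sorted[1] = 7y$99
  sorted[2] = 97y$9
  sorted[3] = 997y$
  sorted[4] = y$997
sorted[2] = 97y$9

Answer: 97y$9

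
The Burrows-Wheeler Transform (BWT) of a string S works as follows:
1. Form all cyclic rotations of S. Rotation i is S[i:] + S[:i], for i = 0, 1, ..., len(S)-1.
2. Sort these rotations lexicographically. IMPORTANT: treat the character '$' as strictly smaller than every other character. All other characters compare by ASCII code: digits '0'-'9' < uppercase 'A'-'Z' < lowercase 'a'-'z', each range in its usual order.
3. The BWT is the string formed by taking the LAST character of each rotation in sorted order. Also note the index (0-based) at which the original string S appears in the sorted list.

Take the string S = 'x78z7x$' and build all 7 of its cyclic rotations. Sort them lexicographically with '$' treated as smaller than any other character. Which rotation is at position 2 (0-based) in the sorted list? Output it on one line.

Answer: 7x$x78z

Derivation:
All 7 rotations (rotation i = S[i:]+S[:i]):
  rot[0] = x78z7x$
  rot[1] = 78z7x$x
  rot[2] = 8z7x$x7
  rot[3] = z7x$x78
  rot[4] = 7x$x78z
  rot[5] = x$x78z7
  rot[6] = $x78z7x
Sorted (with $ < everything):
  sorted[0] = $x78z7x
  sorted[1] = 78z7x$x
  sorted[2] = 7x$x78z
  sorted[3] = 8z7x$x7
  sorted[4] = x$x78z7
  sorted[5] = x78z7x$
  sorted[6] = z7x$x78
sorted[2] = 7x$x78z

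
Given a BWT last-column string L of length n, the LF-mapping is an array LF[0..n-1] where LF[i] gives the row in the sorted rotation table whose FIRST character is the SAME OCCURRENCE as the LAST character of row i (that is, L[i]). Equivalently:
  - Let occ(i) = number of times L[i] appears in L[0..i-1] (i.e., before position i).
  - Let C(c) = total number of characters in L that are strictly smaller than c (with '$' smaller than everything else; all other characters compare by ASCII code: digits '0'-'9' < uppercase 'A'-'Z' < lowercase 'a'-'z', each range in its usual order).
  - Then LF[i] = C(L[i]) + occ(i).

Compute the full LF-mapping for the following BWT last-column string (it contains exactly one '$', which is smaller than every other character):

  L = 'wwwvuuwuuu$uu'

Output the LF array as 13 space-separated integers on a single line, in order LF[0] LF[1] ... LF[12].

Char counts: '$':1, 'u':7, 'v':1, 'w':4
C (first-col start): C('$')=0, C('u')=1, C('v')=8, C('w')=9
L[0]='w': occ=0, LF[0]=C('w')+0=9+0=9
L[1]='w': occ=1, LF[1]=C('w')+1=9+1=10
L[2]='w': occ=2, LF[2]=C('w')+2=9+2=11
L[3]='v': occ=0, LF[3]=C('v')+0=8+0=8
L[4]='u': occ=0, LF[4]=C('u')+0=1+0=1
L[5]='u': occ=1, LF[5]=C('u')+1=1+1=2
L[6]='w': occ=3, LF[6]=C('w')+3=9+3=12
L[7]='u': occ=2, LF[7]=C('u')+2=1+2=3
L[8]='u': occ=3, LF[8]=C('u')+3=1+3=4
L[9]='u': occ=4, LF[9]=C('u')+4=1+4=5
L[10]='$': occ=0, LF[10]=C('$')+0=0+0=0
L[11]='u': occ=5, LF[11]=C('u')+5=1+5=6
L[12]='u': occ=6, LF[12]=C('u')+6=1+6=7

Answer: 9 10 11 8 1 2 12 3 4 5 0 6 7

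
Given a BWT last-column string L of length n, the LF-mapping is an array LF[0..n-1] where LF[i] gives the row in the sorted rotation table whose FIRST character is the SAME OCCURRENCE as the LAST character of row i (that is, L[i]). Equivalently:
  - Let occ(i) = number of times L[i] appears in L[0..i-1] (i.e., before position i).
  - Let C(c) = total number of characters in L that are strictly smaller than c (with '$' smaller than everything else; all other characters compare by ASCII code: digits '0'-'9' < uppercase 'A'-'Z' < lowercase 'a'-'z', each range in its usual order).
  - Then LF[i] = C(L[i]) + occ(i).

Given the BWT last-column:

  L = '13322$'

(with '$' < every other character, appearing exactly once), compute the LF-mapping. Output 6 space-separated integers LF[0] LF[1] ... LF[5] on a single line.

Answer: 1 4 5 2 3 0

Derivation:
Char counts: '$':1, '1':1, '2':2, '3':2
C (first-col start): C('$')=0, C('1')=1, C('2')=2, C('3')=4
L[0]='1': occ=0, LF[0]=C('1')+0=1+0=1
L[1]='3': occ=0, LF[1]=C('3')+0=4+0=4
L[2]='3': occ=1, LF[2]=C('3')+1=4+1=5
L[3]='2': occ=0, LF[3]=C('2')+0=2+0=2
L[4]='2': occ=1, LF[4]=C('2')+1=2+1=3
L[5]='$': occ=0, LF[5]=C('$')+0=0+0=0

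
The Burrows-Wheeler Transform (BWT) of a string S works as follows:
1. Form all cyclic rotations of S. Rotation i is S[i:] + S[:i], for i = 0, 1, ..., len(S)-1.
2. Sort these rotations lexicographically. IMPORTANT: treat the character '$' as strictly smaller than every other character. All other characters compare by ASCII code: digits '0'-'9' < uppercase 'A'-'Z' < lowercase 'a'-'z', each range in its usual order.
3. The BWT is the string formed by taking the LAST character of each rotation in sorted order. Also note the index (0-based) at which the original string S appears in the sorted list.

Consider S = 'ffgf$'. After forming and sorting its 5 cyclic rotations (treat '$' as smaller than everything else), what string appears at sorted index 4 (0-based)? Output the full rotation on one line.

Answer: gf$ff

Derivation:
All 5 rotations (rotation i = S[i:]+S[:i]):
  rot[0] = ffgf$
  rot[1] = fgf$f
  rot[2] = gf$ff
  rot[3] = f$ffg
  rot[4] = $ffgf
Sorted (with $ < everything):
  sorted[0] = $ffgf
  sorted[1] = f$ffg
  sorted[2] = ffgf$
  sorted[3] = fgf$f
  sorted[4] = gf$ff
sorted[4] = gf$ff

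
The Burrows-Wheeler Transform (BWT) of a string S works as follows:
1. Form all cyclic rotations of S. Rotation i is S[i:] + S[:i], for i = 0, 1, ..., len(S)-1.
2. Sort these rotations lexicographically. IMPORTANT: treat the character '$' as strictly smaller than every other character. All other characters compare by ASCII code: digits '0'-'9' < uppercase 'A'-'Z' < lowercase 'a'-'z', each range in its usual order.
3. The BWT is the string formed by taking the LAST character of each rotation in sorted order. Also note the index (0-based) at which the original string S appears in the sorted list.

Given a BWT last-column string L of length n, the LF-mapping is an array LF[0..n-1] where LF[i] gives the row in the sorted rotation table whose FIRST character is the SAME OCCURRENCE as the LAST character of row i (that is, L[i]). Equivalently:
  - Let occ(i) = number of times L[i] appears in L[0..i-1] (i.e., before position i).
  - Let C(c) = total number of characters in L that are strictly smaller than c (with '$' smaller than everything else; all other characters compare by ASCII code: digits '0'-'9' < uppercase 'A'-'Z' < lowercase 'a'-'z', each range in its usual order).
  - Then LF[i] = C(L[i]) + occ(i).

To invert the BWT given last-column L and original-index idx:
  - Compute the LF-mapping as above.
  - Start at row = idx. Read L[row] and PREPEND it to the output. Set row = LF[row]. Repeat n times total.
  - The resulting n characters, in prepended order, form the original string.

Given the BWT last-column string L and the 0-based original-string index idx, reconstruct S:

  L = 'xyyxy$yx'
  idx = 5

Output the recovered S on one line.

Answer: yxxyyyx$

Derivation:
LF mapping: 1 4 5 2 6 0 7 3
Walk LF starting at row 5, prepending L[row]:
  step 1: row=5, L[5]='$', prepend. Next row=LF[5]=0
  step 2: row=0, L[0]='x', prepend. Next row=LF[0]=1
  step 3: row=1, L[1]='y', prepend. Next row=LF[1]=4
  step 4: row=4, L[4]='y', prepend. Next row=LF[4]=6
  step 5: row=6, L[6]='y', prepend. Next row=LF[6]=7
  step 6: row=7, L[7]='x', prepend. Next row=LF[7]=3
  step 7: row=3, L[3]='x', prepend. Next row=LF[3]=2
  step 8: row=2, L[2]='y', prepend. Next row=LF[2]=5
Reversed output: yxxyyyx$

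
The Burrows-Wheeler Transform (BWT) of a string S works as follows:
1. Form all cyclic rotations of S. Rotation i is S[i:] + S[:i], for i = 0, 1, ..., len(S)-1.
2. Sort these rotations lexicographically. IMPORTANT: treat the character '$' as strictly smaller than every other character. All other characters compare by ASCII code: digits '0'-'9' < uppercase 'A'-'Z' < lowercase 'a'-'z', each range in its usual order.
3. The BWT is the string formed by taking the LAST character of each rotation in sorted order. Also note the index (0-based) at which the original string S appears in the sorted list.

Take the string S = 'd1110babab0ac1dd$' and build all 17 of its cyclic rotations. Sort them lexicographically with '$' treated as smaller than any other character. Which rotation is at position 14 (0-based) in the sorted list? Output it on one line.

Answer: d$d1110babab0ac1d

Derivation:
All 17 rotations (rotation i = S[i:]+S[:i]):
  rot[0] = d1110babab0ac1dd$
  rot[1] = 1110babab0ac1dd$d
  rot[2] = 110babab0ac1dd$d1
  rot[3] = 10babab0ac1dd$d11
  rot[4] = 0babab0ac1dd$d111
  rot[5] = babab0ac1dd$d1110
  rot[6] = abab0ac1dd$d1110b
  rot[7] = bab0ac1dd$d1110ba
  rot[8] = ab0ac1dd$d1110bab
  rot[9] = b0ac1dd$d1110baba
  rot[10] = 0ac1dd$d1110babab
  rot[11] = ac1dd$d1110babab0
  rot[12] = c1dd$d1110babab0a
  rot[13] = 1dd$d1110babab0ac
  rot[14] = dd$d1110babab0ac1
  rot[15] = d$d1110babab0ac1d
  rot[16] = $d1110babab0ac1dd
Sorted (with $ < everything):
  sorted[0] = $d1110babab0ac1dd
  sorted[1] = 0ac1dd$d1110babab
  sorted[2] = 0babab0ac1dd$d111
  sorted[3] = 10babab0ac1dd$d11
  sorted[4] = 110babab0ac1dd$d1
  sorted[5] = 1110babab0ac1dd$d
  sorted[6] = 1dd$d1110babab0ac
  sorted[7] = ab0ac1dd$d1110bab
  sorted[8] = abab0ac1dd$d1110b
  sorted[9] = ac1dd$d1110babab0
  sorted[10] = b0ac1dd$d1110baba
  sorted[11] = bab0ac1dd$d1110ba
  sorted[12] = babab0ac1dd$d1110
  sorted[13] = c1dd$d1110babab0a
  sorted[14] = d$d1110babab0ac1d
  sorted[15] = d1110babab0ac1dd$
  sorted[16] = dd$d1110babab0ac1
sorted[14] = d$d1110babab0ac1d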